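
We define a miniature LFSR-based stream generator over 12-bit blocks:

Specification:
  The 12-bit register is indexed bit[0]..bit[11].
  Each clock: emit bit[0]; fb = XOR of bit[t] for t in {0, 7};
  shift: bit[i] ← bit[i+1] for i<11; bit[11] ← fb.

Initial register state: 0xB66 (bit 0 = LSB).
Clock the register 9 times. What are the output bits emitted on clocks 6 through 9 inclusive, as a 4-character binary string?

reg_0 = 0xB66
clock 1: out=0, reg = 0x5B3
clock 2: out=1, reg = 0x2D9
clock 3: out=1, reg = 0x16C
clock 4: out=0, reg = 0x0B6
clock 5: out=0, reg = 0x85B
clock 6: out=1, reg = 0xC2D
clock 7: out=1, reg = 0xE16
clock 8: out=0, reg = 0x70B
clock 9: out=1, reg = 0xB85

1101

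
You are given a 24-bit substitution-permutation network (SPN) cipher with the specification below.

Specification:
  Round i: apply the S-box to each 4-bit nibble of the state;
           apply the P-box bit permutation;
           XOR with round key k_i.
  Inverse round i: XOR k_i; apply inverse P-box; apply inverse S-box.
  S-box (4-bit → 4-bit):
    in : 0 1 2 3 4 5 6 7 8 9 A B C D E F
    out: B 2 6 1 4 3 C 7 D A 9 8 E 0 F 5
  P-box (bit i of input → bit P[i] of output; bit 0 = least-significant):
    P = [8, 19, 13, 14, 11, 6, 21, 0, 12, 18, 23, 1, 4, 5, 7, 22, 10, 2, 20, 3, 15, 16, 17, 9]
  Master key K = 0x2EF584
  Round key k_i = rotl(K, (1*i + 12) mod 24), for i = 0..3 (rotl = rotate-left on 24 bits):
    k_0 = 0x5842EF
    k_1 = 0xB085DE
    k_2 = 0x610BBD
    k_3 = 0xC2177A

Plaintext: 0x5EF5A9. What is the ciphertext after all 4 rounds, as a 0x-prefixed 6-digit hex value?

0x1EA7C9

s_0 = plaintext = 0x5EF5A9
s_1 = Round(s_0, k_0) = 0x459E72
s_2 = Round(s_1, k_1) = 0x5EB9B8
s_3 = Round(s_2, k_2) = 0x34EEB2
s_4 = Round(s_3, k_3) = 0x1EA7C9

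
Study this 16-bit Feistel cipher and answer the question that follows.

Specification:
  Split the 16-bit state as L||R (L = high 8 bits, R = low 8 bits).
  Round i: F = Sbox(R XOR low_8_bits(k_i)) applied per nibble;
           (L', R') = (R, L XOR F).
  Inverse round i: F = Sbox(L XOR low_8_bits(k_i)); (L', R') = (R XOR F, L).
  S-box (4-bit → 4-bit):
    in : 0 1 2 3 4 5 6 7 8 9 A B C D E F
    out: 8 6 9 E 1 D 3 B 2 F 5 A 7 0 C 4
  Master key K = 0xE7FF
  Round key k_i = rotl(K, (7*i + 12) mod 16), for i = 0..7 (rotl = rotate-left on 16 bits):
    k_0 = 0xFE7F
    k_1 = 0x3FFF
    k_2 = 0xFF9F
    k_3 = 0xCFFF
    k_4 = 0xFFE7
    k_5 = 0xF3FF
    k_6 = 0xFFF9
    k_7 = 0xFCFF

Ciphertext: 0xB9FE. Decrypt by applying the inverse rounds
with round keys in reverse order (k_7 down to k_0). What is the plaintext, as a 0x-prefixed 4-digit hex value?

s_0 = ciphertext = 0xB9FE
s_1 = InvRound(s_0, k_7) = 0xEDB9
s_2 = InvRound(s_1, k_6) = 0xD8ED
s_3 = InvRound(s_2, k_5) = 0x76D8
s_4 = InvRound(s_3, k_4) = 0x2E76
s_5 = InvRound(s_4, k_3) = 0x702E
s_6 = InvRound(s_5, k_2) = 0xEA70
s_7 = InvRound(s_6, k_1) = 0x1DEA
s_8 = InvRound(s_7, k_0) = 0xD31D

0xD31D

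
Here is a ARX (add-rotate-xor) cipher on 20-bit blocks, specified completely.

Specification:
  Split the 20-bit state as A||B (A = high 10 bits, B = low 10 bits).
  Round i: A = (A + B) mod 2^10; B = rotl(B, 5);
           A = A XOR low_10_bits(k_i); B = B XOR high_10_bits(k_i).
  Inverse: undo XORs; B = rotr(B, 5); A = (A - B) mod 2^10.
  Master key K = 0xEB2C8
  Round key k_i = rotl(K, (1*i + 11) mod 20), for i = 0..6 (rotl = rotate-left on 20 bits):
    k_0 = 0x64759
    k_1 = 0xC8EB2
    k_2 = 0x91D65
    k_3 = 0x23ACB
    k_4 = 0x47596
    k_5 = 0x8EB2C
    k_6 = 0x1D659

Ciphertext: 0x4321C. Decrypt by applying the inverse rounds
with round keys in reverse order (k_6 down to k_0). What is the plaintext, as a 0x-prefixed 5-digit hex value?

s_0 = ciphertext = 0x4321C
s_1 = InvRound(s_0, k_6) = 0x88933
s_2 = InvRound(s_1, k_5) = 0xF5938
s_3 = InvRound(s_2, k_4) = 0x67CA1
s_4 = InvRound(s_3, k_3) = 0x5CDE1
s_5 = InvRound(s_4, k_2) = 0xCE4DD
s_6 = InvRound(s_5, k_1) = 0x6B3DF
s_7 = InvRound(s_6, k_0) = 0x48DD2

0x48DD2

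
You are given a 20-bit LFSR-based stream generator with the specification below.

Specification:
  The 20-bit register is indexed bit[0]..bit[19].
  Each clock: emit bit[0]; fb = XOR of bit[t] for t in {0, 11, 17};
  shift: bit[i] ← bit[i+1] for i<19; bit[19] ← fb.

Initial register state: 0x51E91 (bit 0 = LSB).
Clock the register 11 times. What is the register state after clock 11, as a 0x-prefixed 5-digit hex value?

0x760A3

reg_0 = 0x51E91
clock 1: out=1, reg = 0x28F48
clock 2: out=0, reg = 0x147A4
clock 3: out=0, reg = 0x0A3D2
clock 4: out=0, reg = 0x051E9
clock 5: out=1, reg = 0x828F4
clock 6: out=0, reg = 0xC147A
clock 7: out=0, reg = 0x60A3D
clock 8: out=1, reg = 0xB051E
clock 9: out=0, reg = 0xD828F
clock 10: out=1, reg = 0xEC147
clock 11: out=1, reg = 0x760A3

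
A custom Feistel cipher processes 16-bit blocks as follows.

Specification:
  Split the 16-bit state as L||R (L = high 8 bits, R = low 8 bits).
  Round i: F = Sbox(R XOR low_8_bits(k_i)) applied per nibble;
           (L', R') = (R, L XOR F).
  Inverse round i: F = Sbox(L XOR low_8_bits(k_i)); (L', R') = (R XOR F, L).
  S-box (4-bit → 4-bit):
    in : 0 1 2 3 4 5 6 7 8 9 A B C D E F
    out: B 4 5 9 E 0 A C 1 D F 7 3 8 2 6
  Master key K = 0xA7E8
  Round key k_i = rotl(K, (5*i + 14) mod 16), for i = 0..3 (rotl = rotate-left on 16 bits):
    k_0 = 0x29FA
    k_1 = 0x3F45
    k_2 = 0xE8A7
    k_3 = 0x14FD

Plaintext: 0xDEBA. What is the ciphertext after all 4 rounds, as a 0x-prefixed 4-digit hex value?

0xBF94

s_0 = plaintext = 0xDEBA
s_1 = Round(s_0, k_0) = 0xBA35
s_2 = Round(s_1, k_1) = 0x3571
s_3 = Round(s_2, k_2) = 0x71BF
s_4 = Round(s_3, k_3) = 0xBF94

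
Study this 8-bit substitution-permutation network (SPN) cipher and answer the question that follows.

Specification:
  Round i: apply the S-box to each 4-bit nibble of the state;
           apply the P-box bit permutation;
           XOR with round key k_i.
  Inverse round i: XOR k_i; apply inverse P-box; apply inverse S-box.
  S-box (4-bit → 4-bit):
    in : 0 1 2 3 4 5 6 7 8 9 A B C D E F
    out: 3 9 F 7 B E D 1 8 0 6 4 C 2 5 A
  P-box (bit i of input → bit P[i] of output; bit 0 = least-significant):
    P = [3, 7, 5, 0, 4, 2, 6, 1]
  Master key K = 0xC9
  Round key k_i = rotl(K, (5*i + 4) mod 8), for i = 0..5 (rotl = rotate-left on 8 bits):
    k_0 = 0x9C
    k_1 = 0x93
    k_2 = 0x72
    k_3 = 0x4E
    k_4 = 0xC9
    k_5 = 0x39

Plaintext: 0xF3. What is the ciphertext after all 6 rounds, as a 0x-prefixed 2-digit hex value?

s_0 = plaintext = 0xF3
s_1 = Round(s_0, k_0) = 0x32
s_2 = Round(s_1, k_1) = 0x6E
s_3 = Round(s_2, k_2) = 0x08
s_4 = Round(s_3, k_3) = 0x5B
s_5 = Round(s_4, k_4) = 0xAF
s_6 = Round(s_5, k_5) = 0xFC

0xFC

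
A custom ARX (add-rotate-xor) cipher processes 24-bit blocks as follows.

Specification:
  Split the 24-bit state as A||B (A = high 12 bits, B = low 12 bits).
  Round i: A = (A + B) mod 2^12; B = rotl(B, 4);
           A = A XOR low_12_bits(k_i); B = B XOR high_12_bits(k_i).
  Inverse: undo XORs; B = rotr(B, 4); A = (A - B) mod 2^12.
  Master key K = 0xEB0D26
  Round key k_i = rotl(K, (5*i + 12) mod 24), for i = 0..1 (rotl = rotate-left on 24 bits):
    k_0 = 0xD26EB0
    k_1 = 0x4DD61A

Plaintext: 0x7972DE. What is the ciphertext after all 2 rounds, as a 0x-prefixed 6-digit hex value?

s_0 = plaintext = 0x7972DE
s_1 = Round(s_0, k_0) = 0x4C50C4
s_2 = Round(s_1, k_1) = 0x39389D

0x39389D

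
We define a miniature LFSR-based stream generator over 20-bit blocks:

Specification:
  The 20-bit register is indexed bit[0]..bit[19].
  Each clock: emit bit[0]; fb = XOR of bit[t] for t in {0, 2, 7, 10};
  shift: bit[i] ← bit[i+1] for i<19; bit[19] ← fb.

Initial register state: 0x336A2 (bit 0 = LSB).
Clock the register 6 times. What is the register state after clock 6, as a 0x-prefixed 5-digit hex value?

reg_0 = 0x336A2
clock 1: out=0, reg = 0x19B51
clock 2: out=1, reg = 0x8CDA8
clock 3: out=0, reg = 0x466D4
clock 4: out=0, reg = 0xA336A
clock 5: out=0, reg = 0x519B5
clock 6: out=1, reg = 0xA8CDA

0xA8CDA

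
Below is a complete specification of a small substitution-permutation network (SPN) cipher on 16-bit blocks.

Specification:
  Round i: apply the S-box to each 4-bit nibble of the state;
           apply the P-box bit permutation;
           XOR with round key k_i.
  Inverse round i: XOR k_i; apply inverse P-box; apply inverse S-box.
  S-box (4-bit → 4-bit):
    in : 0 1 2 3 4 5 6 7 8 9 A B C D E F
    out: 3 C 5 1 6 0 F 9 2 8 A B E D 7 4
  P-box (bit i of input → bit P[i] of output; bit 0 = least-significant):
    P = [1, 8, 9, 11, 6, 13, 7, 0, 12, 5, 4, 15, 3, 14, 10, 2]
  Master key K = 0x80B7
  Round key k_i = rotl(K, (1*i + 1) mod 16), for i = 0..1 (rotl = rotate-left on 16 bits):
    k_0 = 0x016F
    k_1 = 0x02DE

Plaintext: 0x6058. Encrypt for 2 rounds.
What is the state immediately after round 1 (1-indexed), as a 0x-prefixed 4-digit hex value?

s_0 = plaintext = 0x6058
s_1 = Round(s_0, k_0) = 0x5443
s_2 = Round(s_1, k_1) = 0x226C

0x5443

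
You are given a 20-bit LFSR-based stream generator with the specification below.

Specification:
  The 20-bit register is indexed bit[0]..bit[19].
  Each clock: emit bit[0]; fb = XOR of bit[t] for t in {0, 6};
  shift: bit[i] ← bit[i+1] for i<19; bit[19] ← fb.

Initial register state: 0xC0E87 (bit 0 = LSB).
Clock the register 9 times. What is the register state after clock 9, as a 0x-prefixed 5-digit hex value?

0x5EE07

reg_0 = 0xC0E87
clock 1: out=1, reg = 0xE0743
clock 2: out=1, reg = 0x703A1
clock 3: out=1, reg = 0xB81D0
clock 4: out=0, reg = 0xDC0E8
clock 5: out=0, reg = 0xEE074
clock 6: out=0, reg = 0xF703A
clock 7: out=0, reg = 0x7B81D
clock 8: out=1, reg = 0xBDC0E
clock 9: out=0, reg = 0x5EE07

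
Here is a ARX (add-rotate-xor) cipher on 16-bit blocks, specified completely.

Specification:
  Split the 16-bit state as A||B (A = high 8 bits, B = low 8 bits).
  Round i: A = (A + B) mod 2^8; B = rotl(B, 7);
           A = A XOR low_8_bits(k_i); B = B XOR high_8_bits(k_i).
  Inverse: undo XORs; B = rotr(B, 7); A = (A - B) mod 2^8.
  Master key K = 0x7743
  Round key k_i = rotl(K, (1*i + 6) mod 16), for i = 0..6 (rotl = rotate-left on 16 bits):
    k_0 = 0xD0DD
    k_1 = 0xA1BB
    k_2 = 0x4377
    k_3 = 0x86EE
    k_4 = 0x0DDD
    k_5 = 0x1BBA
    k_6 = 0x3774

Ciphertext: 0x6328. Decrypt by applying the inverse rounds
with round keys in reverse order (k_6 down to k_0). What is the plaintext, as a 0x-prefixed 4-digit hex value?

s_0 = ciphertext = 0x6328
s_1 = InvRound(s_0, k_6) = 0xD93E
s_2 = InvRound(s_1, k_5) = 0x194A
s_3 = InvRound(s_2, k_4) = 0x368E
s_4 = InvRound(s_3, k_3) = 0xC810
s_5 = InvRound(s_4, k_2) = 0x19A6
s_6 = InvRound(s_5, k_1) = 0x940E
s_7 = InvRound(s_6, k_0) = 0x8CBD

0x8CBD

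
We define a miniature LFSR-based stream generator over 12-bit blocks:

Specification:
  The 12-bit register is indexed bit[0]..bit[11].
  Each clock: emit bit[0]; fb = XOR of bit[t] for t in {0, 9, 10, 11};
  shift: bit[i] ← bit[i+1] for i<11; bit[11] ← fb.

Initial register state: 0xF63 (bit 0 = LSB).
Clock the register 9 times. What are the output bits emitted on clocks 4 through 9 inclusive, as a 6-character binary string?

001101

reg_0 = 0xF63
clock 1: out=1, reg = 0x7B1
clock 2: out=1, reg = 0xBD8
clock 3: out=0, reg = 0x5EC
clock 4: out=0, reg = 0xAF6
clock 5: out=0, reg = 0x57B
clock 6: out=1, reg = 0x2BD
clock 7: out=1, reg = 0x15E
clock 8: out=0, reg = 0x0AF
clock 9: out=1, reg = 0x857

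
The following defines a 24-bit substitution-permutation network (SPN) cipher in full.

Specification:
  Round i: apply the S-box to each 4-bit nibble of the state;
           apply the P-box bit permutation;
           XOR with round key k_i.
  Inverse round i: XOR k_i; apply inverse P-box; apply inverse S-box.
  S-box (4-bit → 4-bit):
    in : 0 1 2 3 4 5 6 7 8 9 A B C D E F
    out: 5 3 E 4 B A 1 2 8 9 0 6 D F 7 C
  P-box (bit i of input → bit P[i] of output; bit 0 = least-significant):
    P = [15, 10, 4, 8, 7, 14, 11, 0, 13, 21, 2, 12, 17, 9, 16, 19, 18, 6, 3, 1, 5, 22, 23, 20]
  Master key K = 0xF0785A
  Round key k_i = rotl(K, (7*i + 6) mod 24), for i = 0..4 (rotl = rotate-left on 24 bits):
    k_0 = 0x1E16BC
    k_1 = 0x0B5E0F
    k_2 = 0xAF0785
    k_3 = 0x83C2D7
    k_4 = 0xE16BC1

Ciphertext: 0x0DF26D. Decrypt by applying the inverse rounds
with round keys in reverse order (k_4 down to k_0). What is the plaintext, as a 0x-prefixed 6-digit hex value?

0xF0A4EA

s_0 = ciphertext = 0x0DF26D
s_1 = InvRound(s_0, k_4) = 0xE08209
s_2 = InvRound(s_1, k_3) = 0x720B13
s_3 = InvRound(s_2, k_2) = 0x29F30B
s_4 = InvRound(s_3, k_1) = 0xAA6E34
s_5 = InvRound(s_4, k_0) = 0xF0A4EA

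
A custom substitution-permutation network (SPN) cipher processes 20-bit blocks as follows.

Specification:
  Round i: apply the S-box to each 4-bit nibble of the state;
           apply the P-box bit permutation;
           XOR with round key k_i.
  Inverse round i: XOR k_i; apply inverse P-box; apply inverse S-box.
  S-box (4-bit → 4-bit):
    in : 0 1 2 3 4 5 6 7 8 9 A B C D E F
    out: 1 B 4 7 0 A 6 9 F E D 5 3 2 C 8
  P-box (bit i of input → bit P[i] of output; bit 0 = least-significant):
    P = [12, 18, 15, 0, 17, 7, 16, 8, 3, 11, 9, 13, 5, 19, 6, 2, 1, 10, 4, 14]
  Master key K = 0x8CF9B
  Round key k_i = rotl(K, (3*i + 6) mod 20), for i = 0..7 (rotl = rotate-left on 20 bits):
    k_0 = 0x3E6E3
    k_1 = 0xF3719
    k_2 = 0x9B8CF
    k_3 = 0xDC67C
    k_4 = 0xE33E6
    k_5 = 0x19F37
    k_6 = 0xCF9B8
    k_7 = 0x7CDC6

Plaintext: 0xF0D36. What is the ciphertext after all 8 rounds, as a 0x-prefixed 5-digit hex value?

s_0 = plaintext = 0xF0D36
s_1 = Round(s_0, k_0) = 0x42E43
s_2 = Round(s_1, k_1) = 0xB8559
s_3 = Round(s_2, k_2) = 0x51138
s_4 = Round(s_3, k_3) = 0x23AD1
s_5 = Round(s_4, k_4) = 0x2011F
s_6 = Round(s_5, k_5) = 0x3B68E
s_7 = Round(s_6, k_6) = 0xF764B
s_8 = Round(s_7, k_7) = 0x717E2

0x717E2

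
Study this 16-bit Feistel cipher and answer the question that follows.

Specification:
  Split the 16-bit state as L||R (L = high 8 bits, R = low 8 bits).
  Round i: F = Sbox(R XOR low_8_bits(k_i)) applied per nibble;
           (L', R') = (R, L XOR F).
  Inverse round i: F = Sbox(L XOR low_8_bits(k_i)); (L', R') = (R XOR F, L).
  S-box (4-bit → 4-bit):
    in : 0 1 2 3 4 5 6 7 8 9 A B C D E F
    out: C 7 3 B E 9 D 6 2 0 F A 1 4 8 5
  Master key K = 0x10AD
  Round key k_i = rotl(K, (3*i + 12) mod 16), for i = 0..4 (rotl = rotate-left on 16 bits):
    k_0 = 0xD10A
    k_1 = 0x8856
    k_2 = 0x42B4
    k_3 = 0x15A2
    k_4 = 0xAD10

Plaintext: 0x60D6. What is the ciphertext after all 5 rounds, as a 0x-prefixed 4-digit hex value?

s_0 = plaintext = 0x60D6
s_1 = Round(s_0, k_0) = 0xD621
s_2 = Round(s_1, k_1) = 0x21B0
s_3 = Round(s_2, k_2) = 0xB0EF
s_4 = Round(s_3, k_3) = 0xEF54
s_5 = Round(s_4, k_4) = 0x5401

0x5401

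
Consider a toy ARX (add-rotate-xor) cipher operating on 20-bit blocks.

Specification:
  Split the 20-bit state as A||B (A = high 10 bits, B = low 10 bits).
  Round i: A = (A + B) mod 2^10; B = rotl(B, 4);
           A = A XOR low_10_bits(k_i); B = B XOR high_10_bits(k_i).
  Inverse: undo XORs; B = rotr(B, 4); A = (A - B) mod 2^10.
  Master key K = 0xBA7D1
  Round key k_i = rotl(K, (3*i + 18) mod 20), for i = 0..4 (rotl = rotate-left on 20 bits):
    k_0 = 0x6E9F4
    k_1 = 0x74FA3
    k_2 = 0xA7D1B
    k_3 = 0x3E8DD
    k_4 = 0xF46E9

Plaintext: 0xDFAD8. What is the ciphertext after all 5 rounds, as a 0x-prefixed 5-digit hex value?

0x0A0DB

s_0 = plaintext = 0xDFAD8
s_1 = Round(s_0, k_0) = 0xE8831
s_2 = Round(s_1, k_1) = 0x1C2C3
s_3 = Round(s_2, k_2) = 0x8A2A4
s_4 = Round(s_3, k_3) = 0x046B0
s_5 = Round(s_4, k_4) = 0x0A0DB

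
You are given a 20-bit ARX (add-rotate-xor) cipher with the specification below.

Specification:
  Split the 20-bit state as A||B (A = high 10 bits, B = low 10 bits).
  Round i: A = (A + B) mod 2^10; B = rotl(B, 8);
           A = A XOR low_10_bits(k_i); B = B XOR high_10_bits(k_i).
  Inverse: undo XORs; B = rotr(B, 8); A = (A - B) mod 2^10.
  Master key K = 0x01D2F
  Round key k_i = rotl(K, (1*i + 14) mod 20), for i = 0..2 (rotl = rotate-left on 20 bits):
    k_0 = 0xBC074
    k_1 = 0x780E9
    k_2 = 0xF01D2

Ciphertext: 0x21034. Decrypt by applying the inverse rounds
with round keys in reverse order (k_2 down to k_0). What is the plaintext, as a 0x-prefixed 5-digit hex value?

0xFB8FA

s_0 = ciphertext = 0x21034
s_1 = InvRound(s_0, k_2) = 0x60FD3
s_2 = InvRound(s_1, k_1) = 0x270CE
s_3 = InvRound(s_2, k_0) = 0xFB8FA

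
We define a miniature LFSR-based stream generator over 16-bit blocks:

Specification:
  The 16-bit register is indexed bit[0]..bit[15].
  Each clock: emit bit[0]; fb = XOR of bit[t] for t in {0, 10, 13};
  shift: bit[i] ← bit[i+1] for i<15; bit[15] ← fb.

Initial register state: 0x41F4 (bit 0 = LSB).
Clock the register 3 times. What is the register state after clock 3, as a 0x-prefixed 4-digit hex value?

reg_0 = 0x41F4
clock 1: out=0, reg = 0x20FA
clock 2: out=0, reg = 0x907D
clock 3: out=1, reg = 0xC83E

0xC83E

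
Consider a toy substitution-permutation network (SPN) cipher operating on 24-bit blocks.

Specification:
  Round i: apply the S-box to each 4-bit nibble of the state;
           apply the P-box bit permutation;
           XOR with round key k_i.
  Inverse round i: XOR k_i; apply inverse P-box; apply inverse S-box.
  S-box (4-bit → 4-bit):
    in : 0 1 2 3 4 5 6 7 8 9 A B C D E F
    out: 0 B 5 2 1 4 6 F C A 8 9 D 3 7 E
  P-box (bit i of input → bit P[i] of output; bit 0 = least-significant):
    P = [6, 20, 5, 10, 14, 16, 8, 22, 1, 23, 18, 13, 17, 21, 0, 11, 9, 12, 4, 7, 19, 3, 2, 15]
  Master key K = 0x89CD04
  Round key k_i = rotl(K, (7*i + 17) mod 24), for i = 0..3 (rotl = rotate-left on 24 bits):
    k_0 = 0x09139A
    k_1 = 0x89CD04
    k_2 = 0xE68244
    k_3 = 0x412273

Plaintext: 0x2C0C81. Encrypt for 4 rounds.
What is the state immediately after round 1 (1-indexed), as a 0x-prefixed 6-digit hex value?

s_0 = plaintext = 0x2C0C81
s_1 = Round(s_0, k_0) = 0x55344C
s_2 = Round(s_1, k_1) = 0xA98972
s_3 = Round(s_2, k_2) = 0x277BA5
s_4 = Round(s_3, k_3) = 0x2B18C4

0x55344C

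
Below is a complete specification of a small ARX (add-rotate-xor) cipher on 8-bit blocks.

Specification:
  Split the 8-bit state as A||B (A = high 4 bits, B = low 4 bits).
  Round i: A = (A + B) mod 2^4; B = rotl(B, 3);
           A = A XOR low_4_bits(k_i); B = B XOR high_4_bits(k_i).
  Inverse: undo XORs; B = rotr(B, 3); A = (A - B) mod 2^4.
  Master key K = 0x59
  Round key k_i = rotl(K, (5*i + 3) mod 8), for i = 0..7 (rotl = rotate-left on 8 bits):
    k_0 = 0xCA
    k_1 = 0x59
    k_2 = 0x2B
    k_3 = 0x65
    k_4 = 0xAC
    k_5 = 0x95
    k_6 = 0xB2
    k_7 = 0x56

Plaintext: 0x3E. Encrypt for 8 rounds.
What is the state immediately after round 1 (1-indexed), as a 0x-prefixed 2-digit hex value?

0xBB

s_0 = plaintext = 0x3E
s_1 = Round(s_0, k_0) = 0xBB
s_2 = Round(s_1, k_1) = 0xF8
s_3 = Round(s_2, k_2) = 0xC6
s_4 = Round(s_3, k_3) = 0x75
s_5 = Round(s_4, k_4) = 0x00
s_6 = Round(s_5, k_5) = 0x59
s_7 = Round(s_6, k_6) = 0xC7
s_8 = Round(s_7, k_7) = 0x5E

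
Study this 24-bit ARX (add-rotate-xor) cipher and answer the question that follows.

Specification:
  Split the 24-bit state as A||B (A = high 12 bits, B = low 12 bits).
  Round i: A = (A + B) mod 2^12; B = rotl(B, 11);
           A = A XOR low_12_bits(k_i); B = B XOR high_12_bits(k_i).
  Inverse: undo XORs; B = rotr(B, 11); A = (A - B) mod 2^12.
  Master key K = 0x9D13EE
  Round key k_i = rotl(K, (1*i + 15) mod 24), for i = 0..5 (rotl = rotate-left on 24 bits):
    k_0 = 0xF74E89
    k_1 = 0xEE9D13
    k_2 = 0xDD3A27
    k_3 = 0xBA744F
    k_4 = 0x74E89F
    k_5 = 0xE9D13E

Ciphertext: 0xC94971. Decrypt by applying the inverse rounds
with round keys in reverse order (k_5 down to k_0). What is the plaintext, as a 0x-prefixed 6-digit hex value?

0x71937A

s_0 = ciphertext = 0xC94971
s_1 = InvRound(s_0, k_5) = 0xDD2FD8
s_2 = InvRound(s_1, k_4) = 0x42012D
s_3 = InvRound(s_2, k_3) = 0xB5A515
s_4 = InvRound(s_3, k_2) = 0xFF018D
s_5 = InvRound(s_4, k_1) = 0x41AEC9
s_6 = InvRound(s_5, k_0) = 0x71937A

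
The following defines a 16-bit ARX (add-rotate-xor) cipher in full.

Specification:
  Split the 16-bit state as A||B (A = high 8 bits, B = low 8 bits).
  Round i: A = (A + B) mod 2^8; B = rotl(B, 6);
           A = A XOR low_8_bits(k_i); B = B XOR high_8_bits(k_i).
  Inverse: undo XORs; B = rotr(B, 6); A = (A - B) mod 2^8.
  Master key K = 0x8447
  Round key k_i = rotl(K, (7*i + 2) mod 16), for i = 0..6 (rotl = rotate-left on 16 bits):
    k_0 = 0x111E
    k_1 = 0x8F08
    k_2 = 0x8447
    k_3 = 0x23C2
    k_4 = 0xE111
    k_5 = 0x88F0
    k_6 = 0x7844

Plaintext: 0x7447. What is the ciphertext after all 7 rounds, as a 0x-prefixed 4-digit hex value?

s_0 = plaintext = 0x7447
s_1 = Round(s_0, k_0) = 0xA5C0
s_2 = Round(s_1, k_1) = 0x6DBF
s_3 = Round(s_2, k_2) = 0x6B6B
s_4 = Round(s_3, k_3) = 0x14F9
s_5 = Round(s_4, k_4) = 0x1C9F
s_6 = Round(s_5, k_5) = 0x4B6F
s_7 = Round(s_6, k_6) = 0xFEA3

0xFEA3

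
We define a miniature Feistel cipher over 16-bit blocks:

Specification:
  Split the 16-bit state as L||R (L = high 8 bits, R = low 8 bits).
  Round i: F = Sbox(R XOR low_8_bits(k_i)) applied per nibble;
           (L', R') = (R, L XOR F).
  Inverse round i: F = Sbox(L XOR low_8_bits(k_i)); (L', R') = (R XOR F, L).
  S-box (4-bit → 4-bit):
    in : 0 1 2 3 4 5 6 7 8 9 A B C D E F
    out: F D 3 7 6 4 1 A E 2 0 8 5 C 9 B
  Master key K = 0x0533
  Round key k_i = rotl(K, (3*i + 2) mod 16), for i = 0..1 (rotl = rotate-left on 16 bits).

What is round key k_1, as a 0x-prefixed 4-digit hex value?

K = 0x0533
k_0 = rotl(K, (3*0+2) mod 16) = rotl(K, 2) = 0x14CC
k_1 = rotl(K, (3*1+2) mod 16) = rotl(K, 5) = 0xA660

0xA660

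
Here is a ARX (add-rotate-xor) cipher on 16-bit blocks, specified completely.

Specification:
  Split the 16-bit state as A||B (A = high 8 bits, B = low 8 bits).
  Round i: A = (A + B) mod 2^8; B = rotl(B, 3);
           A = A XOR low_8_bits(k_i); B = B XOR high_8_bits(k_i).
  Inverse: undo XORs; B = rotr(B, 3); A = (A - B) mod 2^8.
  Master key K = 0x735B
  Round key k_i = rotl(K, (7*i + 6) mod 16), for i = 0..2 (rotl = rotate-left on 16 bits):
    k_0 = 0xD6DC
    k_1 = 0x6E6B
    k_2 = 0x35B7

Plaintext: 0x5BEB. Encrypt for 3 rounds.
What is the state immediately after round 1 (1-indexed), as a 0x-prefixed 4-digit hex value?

s_0 = plaintext = 0x5BEB
s_1 = Round(s_0, k_0) = 0x9A89
s_2 = Round(s_1, k_1) = 0x4822
s_3 = Round(s_2, k_2) = 0xDD24

0x9A89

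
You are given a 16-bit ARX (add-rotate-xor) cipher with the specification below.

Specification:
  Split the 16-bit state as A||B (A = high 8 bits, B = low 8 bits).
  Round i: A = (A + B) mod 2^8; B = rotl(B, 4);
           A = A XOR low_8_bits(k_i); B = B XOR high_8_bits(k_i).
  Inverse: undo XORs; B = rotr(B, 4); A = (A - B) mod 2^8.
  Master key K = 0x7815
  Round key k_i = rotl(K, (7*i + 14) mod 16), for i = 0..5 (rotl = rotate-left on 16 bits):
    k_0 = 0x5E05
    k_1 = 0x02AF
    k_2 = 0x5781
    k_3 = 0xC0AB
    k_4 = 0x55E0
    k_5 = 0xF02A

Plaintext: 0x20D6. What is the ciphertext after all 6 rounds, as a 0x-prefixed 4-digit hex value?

s_0 = plaintext = 0x20D6
s_1 = Round(s_0, k_0) = 0xF333
s_2 = Round(s_1, k_1) = 0x8931
s_3 = Round(s_2, k_2) = 0x3B44
s_4 = Round(s_3, k_3) = 0xD484
s_5 = Round(s_4, k_4) = 0xB81D
s_6 = Round(s_5, k_5) = 0xFF21

0xFF21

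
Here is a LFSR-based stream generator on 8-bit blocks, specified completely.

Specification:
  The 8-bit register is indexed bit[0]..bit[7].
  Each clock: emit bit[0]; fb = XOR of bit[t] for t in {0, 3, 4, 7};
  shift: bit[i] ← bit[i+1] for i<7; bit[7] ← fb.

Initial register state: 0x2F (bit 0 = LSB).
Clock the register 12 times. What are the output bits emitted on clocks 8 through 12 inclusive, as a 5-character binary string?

reg_0 = 0x2F
clock 1: out=1, reg = 0x17
clock 2: out=1, reg = 0x0B
clock 3: out=1, reg = 0x05
clock 4: out=1, reg = 0x82
clock 5: out=0, reg = 0xC1
clock 6: out=1, reg = 0x60
clock 7: out=0, reg = 0x30
clock 8: out=0, reg = 0x98
clock 9: out=0, reg = 0xCC
clock 10: out=0, reg = 0x66
clock 11: out=0, reg = 0x33
clock 12: out=1, reg = 0x19

00001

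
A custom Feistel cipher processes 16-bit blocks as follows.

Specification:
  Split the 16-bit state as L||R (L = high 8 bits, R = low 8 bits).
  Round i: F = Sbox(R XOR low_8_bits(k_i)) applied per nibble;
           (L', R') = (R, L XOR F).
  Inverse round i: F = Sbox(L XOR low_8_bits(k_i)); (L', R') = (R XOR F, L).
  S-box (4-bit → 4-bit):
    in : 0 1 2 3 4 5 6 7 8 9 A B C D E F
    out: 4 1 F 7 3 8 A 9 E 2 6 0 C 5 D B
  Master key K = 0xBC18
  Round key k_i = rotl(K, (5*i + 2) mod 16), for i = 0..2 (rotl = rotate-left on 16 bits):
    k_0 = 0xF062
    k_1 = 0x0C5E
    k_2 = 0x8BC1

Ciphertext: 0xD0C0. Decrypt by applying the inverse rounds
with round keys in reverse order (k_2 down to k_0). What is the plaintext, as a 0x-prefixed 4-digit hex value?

s_0 = ciphertext = 0xD0C0
s_1 = InvRound(s_0, k_2) = 0xD1D0
s_2 = InvRound(s_1, k_1) = 0x3BD1
s_3 = InvRound(s_2, k_0) = 0x533B

0x533B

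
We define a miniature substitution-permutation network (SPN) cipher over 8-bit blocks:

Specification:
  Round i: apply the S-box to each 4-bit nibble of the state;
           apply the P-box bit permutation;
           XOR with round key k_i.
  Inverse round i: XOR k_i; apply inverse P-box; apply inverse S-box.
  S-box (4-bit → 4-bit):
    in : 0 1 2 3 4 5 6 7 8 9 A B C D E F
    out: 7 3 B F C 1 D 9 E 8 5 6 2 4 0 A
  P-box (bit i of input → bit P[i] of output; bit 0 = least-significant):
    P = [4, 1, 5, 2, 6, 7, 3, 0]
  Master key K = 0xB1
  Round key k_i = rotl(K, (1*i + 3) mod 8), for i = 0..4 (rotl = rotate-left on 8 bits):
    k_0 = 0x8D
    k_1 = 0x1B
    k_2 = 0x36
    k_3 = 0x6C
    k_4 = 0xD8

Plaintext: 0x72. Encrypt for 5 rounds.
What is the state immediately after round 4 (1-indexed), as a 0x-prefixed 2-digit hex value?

0xFE

s_0 = plaintext = 0x72
s_1 = Round(s_0, k_0) = 0xDA
s_2 = Round(s_1, k_1) = 0x23
s_3 = Round(s_2, k_2) = 0xC1
s_4 = Round(s_3, k_3) = 0xFE
s_5 = Round(s_4, k_4) = 0x59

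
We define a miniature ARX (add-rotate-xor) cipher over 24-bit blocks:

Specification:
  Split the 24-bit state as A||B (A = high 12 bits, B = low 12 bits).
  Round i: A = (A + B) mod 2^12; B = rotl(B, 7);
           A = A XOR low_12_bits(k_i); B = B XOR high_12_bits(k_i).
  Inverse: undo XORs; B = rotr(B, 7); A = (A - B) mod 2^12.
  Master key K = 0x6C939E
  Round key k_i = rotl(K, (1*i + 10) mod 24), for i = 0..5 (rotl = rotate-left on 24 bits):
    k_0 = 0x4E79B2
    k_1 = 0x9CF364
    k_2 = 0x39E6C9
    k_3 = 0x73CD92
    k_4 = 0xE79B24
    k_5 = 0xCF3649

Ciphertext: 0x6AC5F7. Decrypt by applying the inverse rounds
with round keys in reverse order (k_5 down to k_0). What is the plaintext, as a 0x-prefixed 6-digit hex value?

s_0 = ciphertext = 0x6AC5F7
s_1 = InvRound(s_0, k_5) = 0x053092
s_2 = InvRound(s_1, k_4) = 0xDFAD7D
s_3 = InvRound(s_2, k_3) = 0x834834
s_4 = InvRound(s_3, k_2) = 0x9A6557
s_5 = InvRound(s_4, k_1) = 0x7A9319
s_6 = InvRound(s_5, k_0) = 0xE4CFCF

0xE4CFCF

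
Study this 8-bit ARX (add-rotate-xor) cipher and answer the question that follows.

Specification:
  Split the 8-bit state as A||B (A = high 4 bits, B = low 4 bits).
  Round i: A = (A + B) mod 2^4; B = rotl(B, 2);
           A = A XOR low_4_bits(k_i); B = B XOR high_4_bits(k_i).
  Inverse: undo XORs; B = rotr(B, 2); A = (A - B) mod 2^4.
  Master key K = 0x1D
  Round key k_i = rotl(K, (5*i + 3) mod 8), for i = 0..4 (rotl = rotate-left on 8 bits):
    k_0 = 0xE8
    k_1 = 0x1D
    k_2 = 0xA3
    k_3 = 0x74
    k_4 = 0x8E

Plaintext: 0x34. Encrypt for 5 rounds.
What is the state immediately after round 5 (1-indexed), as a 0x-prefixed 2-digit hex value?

s_0 = plaintext = 0x34
s_1 = Round(s_0, k_0) = 0xFF
s_2 = Round(s_1, k_1) = 0x3E
s_3 = Round(s_2, k_2) = 0x21
s_4 = Round(s_3, k_3) = 0x73
s_5 = Round(s_4, k_4) = 0x44

0x44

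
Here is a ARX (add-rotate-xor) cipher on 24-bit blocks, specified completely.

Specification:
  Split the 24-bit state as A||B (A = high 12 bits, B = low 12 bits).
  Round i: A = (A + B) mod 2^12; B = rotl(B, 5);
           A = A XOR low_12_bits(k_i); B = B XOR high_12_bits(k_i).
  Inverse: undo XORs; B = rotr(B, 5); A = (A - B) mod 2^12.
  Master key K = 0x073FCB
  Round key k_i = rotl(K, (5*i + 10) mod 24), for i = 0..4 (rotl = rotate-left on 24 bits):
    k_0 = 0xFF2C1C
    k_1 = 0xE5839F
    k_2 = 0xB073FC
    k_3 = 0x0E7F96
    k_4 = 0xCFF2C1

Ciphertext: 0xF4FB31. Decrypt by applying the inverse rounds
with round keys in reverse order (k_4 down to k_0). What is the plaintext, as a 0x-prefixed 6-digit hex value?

0x0222EB

s_0 = ciphertext = 0xF4FB31
s_1 = InvRound(s_0, k_4) = 0x65073E
s_2 = InvRound(s_1, k_3) = 0xD08CBE
s_3 = InvRound(s_2, k_2) = 0x237CBD
s_4 = InvRound(s_3, k_1) = 0xF11297
s_5 = InvRound(s_4, k_0) = 0x0222EB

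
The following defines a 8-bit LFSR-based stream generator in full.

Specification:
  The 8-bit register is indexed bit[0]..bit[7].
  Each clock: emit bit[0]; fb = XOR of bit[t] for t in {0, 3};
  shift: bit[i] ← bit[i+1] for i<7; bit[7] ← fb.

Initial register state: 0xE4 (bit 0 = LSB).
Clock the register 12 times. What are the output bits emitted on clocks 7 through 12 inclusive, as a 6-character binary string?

reg_0 = 0xE4
clock 1: out=0, reg = 0x72
clock 2: out=0, reg = 0x39
clock 3: out=1, reg = 0x1C
clock 4: out=0, reg = 0x8E
clock 5: out=0, reg = 0xC7
clock 6: out=1, reg = 0xE3
clock 7: out=1, reg = 0xF1
clock 8: out=1, reg = 0xF8
clock 9: out=0, reg = 0xFC
clock 10: out=0, reg = 0xFE
clock 11: out=0, reg = 0xFF
clock 12: out=1, reg = 0x7F

110001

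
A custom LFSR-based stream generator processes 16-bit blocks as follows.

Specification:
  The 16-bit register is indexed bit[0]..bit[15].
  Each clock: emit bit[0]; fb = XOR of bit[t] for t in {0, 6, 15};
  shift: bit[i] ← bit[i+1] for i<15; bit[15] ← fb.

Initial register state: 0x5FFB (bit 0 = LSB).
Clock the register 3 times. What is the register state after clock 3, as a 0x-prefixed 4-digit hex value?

reg_0 = 0x5FFB
clock 1: out=1, reg = 0x2FFD
clock 2: out=1, reg = 0x17FE
clock 3: out=0, reg = 0x8BFF

0x8BFF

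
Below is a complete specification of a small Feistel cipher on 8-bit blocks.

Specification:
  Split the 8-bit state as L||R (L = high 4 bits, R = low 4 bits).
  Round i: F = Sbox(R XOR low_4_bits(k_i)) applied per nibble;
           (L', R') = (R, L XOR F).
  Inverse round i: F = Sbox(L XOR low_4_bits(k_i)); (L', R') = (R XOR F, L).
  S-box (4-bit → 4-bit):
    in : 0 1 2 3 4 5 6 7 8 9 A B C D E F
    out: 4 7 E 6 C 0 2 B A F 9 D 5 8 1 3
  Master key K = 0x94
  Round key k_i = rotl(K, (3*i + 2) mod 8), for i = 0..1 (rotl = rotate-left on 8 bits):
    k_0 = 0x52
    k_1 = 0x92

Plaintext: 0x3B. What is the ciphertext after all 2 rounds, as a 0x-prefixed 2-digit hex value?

s_0 = plaintext = 0x3B
s_1 = Round(s_0, k_0) = 0xBC
s_2 = Round(s_1, k_1) = 0xCA

0xCA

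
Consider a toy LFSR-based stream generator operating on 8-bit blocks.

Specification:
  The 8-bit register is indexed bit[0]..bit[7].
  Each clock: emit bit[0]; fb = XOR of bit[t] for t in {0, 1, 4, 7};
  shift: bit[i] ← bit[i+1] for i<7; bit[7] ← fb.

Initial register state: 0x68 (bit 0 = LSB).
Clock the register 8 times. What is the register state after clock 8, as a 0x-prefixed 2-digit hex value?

0x16

reg_0 = 0x68
clock 1: out=0, reg = 0x34
clock 2: out=0, reg = 0x9A
clock 3: out=0, reg = 0xCD
clock 4: out=1, reg = 0x66
clock 5: out=0, reg = 0xB3
clock 6: out=1, reg = 0x59
clock 7: out=1, reg = 0x2C
clock 8: out=0, reg = 0x16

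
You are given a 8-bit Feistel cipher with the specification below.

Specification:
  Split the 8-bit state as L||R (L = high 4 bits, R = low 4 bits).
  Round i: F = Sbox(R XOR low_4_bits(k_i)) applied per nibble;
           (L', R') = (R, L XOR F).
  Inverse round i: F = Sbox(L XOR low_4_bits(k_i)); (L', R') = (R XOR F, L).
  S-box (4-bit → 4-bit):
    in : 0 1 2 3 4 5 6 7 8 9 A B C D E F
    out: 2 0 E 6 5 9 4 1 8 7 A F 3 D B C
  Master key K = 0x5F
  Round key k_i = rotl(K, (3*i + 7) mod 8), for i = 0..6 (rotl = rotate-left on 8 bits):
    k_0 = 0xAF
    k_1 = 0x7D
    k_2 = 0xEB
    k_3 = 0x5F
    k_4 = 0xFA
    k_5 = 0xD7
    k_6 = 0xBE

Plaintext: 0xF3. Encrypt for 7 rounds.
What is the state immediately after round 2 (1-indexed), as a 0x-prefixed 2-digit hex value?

0xC3

s_0 = plaintext = 0xF3
s_1 = Round(s_0, k_0) = 0x3C
s_2 = Round(s_1, k_1) = 0xC3
s_3 = Round(s_2, k_2) = 0x34
s_4 = Round(s_3, k_3) = 0x4C
s_5 = Round(s_4, k_4) = 0xC0
s_6 = Round(s_5, k_5) = 0x0D
s_7 = Round(s_6, k_6) = 0xD6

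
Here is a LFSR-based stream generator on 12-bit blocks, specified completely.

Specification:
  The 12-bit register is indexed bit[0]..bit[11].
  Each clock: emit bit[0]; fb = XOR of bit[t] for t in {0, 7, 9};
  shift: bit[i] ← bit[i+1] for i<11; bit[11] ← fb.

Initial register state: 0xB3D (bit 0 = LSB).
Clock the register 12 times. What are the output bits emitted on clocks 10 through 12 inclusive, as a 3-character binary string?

reg_0 = 0xB3D
clock 1: out=1, reg = 0x59E
clock 2: out=0, reg = 0xACF
clock 3: out=1, reg = 0xD67
clock 4: out=1, reg = 0xEB3
clock 5: out=1, reg = 0xF59
clock 6: out=1, reg = 0x7AC
clock 7: out=0, reg = 0x3D6
clock 8: out=0, reg = 0x1EB
clock 9: out=1, reg = 0x0F5
clock 10: out=1, reg = 0x07A
clock 11: out=0, reg = 0x03D
clock 12: out=1, reg = 0x81E

101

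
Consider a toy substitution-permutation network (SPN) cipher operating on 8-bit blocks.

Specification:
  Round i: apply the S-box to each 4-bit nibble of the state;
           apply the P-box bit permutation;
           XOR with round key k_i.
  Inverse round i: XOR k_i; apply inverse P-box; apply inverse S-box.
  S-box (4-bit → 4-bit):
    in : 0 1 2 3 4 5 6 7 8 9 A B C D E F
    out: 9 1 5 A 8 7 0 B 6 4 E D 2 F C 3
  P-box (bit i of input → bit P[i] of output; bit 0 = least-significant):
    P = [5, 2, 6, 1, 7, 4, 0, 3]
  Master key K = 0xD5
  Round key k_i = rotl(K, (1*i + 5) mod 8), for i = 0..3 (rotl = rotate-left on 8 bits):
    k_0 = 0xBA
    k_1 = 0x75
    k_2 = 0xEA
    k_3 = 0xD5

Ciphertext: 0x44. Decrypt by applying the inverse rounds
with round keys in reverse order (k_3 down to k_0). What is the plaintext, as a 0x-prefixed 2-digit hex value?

0x7D

s_0 = ciphertext = 0x44
s_1 = InvRound(s_0, k_3) = 0x56
s_2 = InvRound(s_1, k_2) = 0x7F
s_3 = InvRound(s_2, k_1) = 0x44
s_4 = InvRound(s_3, k_0) = 0x7D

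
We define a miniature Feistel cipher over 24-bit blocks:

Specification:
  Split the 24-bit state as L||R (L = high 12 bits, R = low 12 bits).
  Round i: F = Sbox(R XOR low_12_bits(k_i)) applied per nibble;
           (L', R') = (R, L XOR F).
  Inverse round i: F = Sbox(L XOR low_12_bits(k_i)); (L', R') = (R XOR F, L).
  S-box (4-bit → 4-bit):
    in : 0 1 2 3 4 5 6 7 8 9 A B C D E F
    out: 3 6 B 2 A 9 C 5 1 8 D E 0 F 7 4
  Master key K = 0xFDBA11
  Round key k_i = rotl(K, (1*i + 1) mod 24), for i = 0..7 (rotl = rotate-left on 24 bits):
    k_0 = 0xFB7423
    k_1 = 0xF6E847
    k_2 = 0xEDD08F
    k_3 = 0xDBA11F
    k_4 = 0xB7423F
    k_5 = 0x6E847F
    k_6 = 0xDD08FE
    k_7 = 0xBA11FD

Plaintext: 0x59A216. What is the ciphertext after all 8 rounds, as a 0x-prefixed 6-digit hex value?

s_0 = plaintext = 0x59A216
s_1 = Round(s_0, k_0) = 0x2169B3
s_2 = Round(s_1, k_1) = 0x9B345C
s_3 = Round(s_2, k_2) = 0x45C341
s_4 = Round(s_3, k_3) = 0x341FCB
s_5 = Round(s_4, k_4) = 0xFCBC0B
s_6 = Round(s_5, k_5) = 0xC0BE91
s_7 = Round(s_6, k_6) = 0xE910CF
s_8 = Round(s_7, k_7) = 0x0CF8BA

0x0CF8BA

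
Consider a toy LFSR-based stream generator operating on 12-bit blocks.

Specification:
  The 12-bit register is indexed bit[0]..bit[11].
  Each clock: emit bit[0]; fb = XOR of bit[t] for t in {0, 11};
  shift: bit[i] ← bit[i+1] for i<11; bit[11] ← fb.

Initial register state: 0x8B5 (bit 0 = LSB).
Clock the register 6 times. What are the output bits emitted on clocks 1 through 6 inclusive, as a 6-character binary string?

reg_0 = 0x8B5
clock 1: out=1, reg = 0x45A
clock 2: out=0, reg = 0x22D
clock 3: out=1, reg = 0x916
clock 4: out=0, reg = 0xC8B
clock 5: out=1, reg = 0x645
clock 6: out=1, reg = 0xB22

101011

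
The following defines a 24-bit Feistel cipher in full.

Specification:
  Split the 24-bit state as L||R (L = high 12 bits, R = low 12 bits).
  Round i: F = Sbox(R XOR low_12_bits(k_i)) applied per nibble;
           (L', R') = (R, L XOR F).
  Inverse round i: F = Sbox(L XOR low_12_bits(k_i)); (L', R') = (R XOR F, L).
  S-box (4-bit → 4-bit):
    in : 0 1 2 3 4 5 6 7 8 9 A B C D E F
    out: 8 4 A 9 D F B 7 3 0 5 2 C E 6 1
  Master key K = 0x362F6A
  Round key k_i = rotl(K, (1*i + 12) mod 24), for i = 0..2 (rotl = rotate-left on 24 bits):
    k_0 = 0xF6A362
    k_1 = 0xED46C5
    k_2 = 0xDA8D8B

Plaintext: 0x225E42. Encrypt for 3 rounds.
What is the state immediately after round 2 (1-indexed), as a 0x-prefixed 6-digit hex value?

s_0 = plaintext = 0x225E42
s_1 = Round(s_0, k_0) = 0xE42C8D
s_2 = Round(s_1, k_1) = 0xC8DB91
s_3 = Round(s_2, k_2) = 0xB917C8

0xC8DB91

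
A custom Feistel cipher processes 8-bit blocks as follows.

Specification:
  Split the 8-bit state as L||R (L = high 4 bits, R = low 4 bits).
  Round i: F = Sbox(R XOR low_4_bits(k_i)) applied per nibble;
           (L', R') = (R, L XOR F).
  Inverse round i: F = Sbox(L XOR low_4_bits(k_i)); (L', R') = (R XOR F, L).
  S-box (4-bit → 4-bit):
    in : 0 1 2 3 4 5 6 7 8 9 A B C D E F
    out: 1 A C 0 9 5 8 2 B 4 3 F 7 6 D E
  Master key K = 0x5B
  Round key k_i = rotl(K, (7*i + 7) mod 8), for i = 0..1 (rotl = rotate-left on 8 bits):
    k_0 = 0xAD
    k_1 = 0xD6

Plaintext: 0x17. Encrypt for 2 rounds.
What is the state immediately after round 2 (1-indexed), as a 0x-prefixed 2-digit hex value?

0x2E

s_0 = plaintext = 0x17
s_1 = Round(s_0, k_0) = 0x72
s_2 = Round(s_1, k_1) = 0x2E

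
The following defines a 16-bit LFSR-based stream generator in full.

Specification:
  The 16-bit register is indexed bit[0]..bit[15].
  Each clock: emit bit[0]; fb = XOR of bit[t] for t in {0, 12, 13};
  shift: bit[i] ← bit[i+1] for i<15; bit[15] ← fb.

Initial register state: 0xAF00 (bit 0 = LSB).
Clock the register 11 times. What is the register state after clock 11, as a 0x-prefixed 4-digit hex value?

reg_0 = 0xAF00
clock 1: out=0, reg = 0xD780
clock 2: out=0, reg = 0xEBC0
clock 3: out=0, reg = 0xF5E0
clock 4: out=0, reg = 0x7AF0
clock 5: out=0, reg = 0x3D78
clock 6: out=0, reg = 0x1EBC
clock 7: out=0, reg = 0x8F5E
clock 8: out=0, reg = 0x47AF
clock 9: out=1, reg = 0xA3D7
clock 10: out=1, reg = 0x51EB
clock 11: out=1, reg = 0x28F5

0x28F5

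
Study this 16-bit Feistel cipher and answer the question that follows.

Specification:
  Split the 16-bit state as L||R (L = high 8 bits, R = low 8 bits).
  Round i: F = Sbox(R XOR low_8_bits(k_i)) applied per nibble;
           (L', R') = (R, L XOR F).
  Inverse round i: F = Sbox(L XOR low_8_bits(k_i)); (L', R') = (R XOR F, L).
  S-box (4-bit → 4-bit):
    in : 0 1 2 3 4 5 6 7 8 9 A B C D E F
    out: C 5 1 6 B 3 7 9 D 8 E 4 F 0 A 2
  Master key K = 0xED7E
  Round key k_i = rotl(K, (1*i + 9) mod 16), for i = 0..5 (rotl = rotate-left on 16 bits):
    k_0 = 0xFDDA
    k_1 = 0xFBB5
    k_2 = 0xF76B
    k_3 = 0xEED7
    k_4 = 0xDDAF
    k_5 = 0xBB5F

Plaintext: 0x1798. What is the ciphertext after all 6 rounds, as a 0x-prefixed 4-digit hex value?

0xE908

s_0 = plaintext = 0x1798
s_1 = Round(s_0, k_0) = 0x98A6
s_2 = Round(s_1, k_1) = 0xA6CE
s_3 = Round(s_2, k_2) = 0xCE45
s_4 = Round(s_3, k_3) = 0x454F
s_5 = Round(s_4, k_4) = 0x4FE9
s_6 = Round(s_5, k_5) = 0xE908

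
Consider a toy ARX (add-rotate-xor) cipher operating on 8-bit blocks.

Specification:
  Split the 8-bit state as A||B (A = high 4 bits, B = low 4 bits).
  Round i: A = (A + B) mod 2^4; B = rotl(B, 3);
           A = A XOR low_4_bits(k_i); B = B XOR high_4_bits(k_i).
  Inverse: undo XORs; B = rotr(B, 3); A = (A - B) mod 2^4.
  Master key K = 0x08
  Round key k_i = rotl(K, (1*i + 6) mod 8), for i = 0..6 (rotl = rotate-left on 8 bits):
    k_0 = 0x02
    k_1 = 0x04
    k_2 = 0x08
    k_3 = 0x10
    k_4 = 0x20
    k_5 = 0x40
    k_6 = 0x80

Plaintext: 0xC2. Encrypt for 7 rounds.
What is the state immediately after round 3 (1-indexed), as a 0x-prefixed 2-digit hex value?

s_0 = plaintext = 0xC2
s_1 = Round(s_0, k_0) = 0xC1
s_2 = Round(s_1, k_1) = 0x98
s_3 = Round(s_2, k_2) = 0x94
s_4 = Round(s_3, k_3) = 0xD3
s_5 = Round(s_4, k_4) = 0x0B
s_6 = Round(s_5, k_5) = 0xB9
s_7 = Round(s_6, k_6) = 0x44

0x94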